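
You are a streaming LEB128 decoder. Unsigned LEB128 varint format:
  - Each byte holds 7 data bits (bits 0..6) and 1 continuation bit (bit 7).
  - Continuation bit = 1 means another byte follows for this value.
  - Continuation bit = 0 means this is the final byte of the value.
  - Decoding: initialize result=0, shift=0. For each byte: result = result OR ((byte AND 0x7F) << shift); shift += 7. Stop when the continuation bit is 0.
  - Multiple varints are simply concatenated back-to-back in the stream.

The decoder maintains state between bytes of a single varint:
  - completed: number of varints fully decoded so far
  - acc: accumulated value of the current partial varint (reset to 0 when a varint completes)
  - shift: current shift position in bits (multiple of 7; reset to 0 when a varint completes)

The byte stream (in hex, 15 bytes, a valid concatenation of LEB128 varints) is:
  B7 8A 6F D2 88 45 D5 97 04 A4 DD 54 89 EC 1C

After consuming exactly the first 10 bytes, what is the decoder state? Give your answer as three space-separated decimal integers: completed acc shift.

Answer: 3 36 7

Derivation:
byte[0]=0xB7 cont=1 payload=0x37: acc |= 55<<0 -> completed=0 acc=55 shift=7
byte[1]=0x8A cont=1 payload=0x0A: acc |= 10<<7 -> completed=0 acc=1335 shift=14
byte[2]=0x6F cont=0 payload=0x6F: varint #1 complete (value=1819959); reset -> completed=1 acc=0 shift=0
byte[3]=0xD2 cont=1 payload=0x52: acc |= 82<<0 -> completed=1 acc=82 shift=7
byte[4]=0x88 cont=1 payload=0x08: acc |= 8<<7 -> completed=1 acc=1106 shift=14
byte[5]=0x45 cont=0 payload=0x45: varint #2 complete (value=1131602); reset -> completed=2 acc=0 shift=0
byte[6]=0xD5 cont=1 payload=0x55: acc |= 85<<0 -> completed=2 acc=85 shift=7
byte[7]=0x97 cont=1 payload=0x17: acc |= 23<<7 -> completed=2 acc=3029 shift=14
byte[8]=0x04 cont=0 payload=0x04: varint #3 complete (value=68565); reset -> completed=3 acc=0 shift=0
byte[9]=0xA4 cont=1 payload=0x24: acc |= 36<<0 -> completed=3 acc=36 shift=7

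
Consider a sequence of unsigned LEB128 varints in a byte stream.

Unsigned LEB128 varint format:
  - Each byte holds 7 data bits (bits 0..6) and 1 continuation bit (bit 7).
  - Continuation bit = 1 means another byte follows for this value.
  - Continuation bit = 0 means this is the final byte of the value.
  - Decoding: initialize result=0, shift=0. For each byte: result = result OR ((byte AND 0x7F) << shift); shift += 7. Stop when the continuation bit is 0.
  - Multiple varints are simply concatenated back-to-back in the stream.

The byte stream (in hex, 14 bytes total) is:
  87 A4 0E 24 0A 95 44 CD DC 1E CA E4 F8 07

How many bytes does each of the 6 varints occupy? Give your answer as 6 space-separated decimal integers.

  byte[0]=0x87 cont=1 payload=0x07=7: acc |= 7<<0 -> acc=7 shift=7
  byte[1]=0xA4 cont=1 payload=0x24=36: acc |= 36<<7 -> acc=4615 shift=14
  byte[2]=0x0E cont=0 payload=0x0E=14: acc |= 14<<14 -> acc=233991 shift=21 [end]
Varint 1: bytes[0:3] = 87 A4 0E -> value 233991 (3 byte(s))
  byte[3]=0x24 cont=0 payload=0x24=36: acc |= 36<<0 -> acc=36 shift=7 [end]
Varint 2: bytes[3:4] = 24 -> value 36 (1 byte(s))
  byte[4]=0x0A cont=0 payload=0x0A=10: acc |= 10<<0 -> acc=10 shift=7 [end]
Varint 3: bytes[4:5] = 0A -> value 10 (1 byte(s))
  byte[5]=0x95 cont=1 payload=0x15=21: acc |= 21<<0 -> acc=21 shift=7
  byte[6]=0x44 cont=0 payload=0x44=68: acc |= 68<<7 -> acc=8725 shift=14 [end]
Varint 4: bytes[5:7] = 95 44 -> value 8725 (2 byte(s))
  byte[7]=0xCD cont=1 payload=0x4D=77: acc |= 77<<0 -> acc=77 shift=7
  byte[8]=0xDC cont=1 payload=0x5C=92: acc |= 92<<7 -> acc=11853 shift=14
  byte[9]=0x1E cont=0 payload=0x1E=30: acc |= 30<<14 -> acc=503373 shift=21 [end]
Varint 5: bytes[7:10] = CD DC 1E -> value 503373 (3 byte(s))
  byte[10]=0xCA cont=1 payload=0x4A=74: acc |= 74<<0 -> acc=74 shift=7
  byte[11]=0xE4 cont=1 payload=0x64=100: acc |= 100<<7 -> acc=12874 shift=14
  byte[12]=0xF8 cont=1 payload=0x78=120: acc |= 120<<14 -> acc=1978954 shift=21
  byte[13]=0x07 cont=0 payload=0x07=7: acc |= 7<<21 -> acc=16659018 shift=28 [end]
Varint 6: bytes[10:14] = CA E4 F8 07 -> value 16659018 (4 byte(s))

Answer: 3 1 1 2 3 4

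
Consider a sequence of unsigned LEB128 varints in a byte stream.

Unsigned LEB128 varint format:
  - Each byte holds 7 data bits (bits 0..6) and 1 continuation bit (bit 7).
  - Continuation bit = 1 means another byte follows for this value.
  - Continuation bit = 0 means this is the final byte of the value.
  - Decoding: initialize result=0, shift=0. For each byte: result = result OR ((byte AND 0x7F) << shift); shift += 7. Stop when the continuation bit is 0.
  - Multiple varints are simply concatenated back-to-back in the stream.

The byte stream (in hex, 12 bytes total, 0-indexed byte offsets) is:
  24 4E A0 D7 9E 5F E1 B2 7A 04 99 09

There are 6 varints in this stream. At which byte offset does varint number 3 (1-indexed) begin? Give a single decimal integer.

Answer: 2

Derivation:
  byte[0]=0x24 cont=0 payload=0x24=36: acc |= 36<<0 -> acc=36 shift=7 [end]
Varint 1: bytes[0:1] = 24 -> value 36 (1 byte(s))
  byte[1]=0x4E cont=0 payload=0x4E=78: acc |= 78<<0 -> acc=78 shift=7 [end]
Varint 2: bytes[1:2] = 4E -> value 78 (1 byte(s))
  byte[2]=0xA0 cont=1 payload=0x20=32: acc |= 32<<0 -> acc=32 shift=7
  byte[3]=0xD7 cont=1 payload=0x57=87: acc |= 87<<7 -> acc=11168 shift=14
  byte[4]=0x9E cont=1 payload=0x1E=30: acc |= 30<<14 -> acc=502688 shift=21
  byte[5]=0x5F cont=0 payload=0x5F=95: acc |= 95<<21 -> acc=199732128 shift=28 [end]
Varint 3: bytes[2:6] = A0 D7 9E 5F -> value 199732128 (4 byte(s))
  byte[6]=0xE1 cont=1 payload=0x61=97: acc |= 97<<0 -> acc=97 shift=7
  byte[7]=0xB2 cont=1 payload=0x32=50: acc |= 50<<7 -> acc=6497 shift=14
  byte[8]=0x7A cont=0 payload=0x7A=122: acc |= 122<<14 -> acc=2005345 shift=21 [end]
Varint 4: bytes[6:9] = E1 B2 7A -> value 2005345 (3 byte(s))
  byte[9]=0x04 cont=0 payload=0x04=4: acc |= 4<<0 -> acc=4 shift=7 [end]
Varint 5: bytes[9:10] = 04 -> value 4 (1 byte(s))
  byte[10]=0x99 cont=1 payload=0x19=25: acc |= 25<<0 -> acc=25 shift=7
  byte[11]=0x09 cont=0 payload=0x09=9: acc |= 9<<7 -> acc=1177 shift=14 [end]
Varint 6: bytes[10:12] = 99 09 -> value 1177 (2 byte(s))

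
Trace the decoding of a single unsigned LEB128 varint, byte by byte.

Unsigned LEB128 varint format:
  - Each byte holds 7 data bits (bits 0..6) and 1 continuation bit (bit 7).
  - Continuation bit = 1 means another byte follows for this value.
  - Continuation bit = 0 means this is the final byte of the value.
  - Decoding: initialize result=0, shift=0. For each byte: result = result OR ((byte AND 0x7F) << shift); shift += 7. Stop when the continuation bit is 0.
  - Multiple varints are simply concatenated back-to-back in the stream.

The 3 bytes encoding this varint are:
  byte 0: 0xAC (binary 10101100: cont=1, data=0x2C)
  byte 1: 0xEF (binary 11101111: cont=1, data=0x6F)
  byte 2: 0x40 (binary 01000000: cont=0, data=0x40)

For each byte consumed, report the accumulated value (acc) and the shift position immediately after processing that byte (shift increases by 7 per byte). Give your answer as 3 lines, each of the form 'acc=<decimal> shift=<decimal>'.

byte 0=0xAC: payload=0x2C=44, contrib = 44<<0 = 44; acc -> 44, shift -> 7
byte 1=0xEF: payload=0x6F=111, contrib = 111<<7 = 14208; acc -> 14252, shift -> 14
byte 2=0x40: payload=0x40=64, contrib = 64<<14 = 1048576; acc -> 1062828, shift -> 21

Answer: acc=44 shift=7
acc=14252 shift=14
acc=1062828 shift=21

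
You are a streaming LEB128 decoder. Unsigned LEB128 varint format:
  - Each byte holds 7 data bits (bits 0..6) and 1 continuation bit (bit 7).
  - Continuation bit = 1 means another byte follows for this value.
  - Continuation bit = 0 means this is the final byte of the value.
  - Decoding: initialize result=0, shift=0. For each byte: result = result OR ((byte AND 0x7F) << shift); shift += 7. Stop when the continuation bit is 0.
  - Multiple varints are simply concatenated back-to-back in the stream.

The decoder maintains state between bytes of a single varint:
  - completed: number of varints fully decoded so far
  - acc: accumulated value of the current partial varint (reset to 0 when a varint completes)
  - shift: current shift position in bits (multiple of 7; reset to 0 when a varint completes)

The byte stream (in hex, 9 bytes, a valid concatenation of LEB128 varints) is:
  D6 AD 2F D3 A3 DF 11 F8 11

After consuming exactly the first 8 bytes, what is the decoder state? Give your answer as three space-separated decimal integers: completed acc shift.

byte[0]=0xD6 cont=1 payload=0x56: acc |= 86<<0 -> completed=0 acc=86 shift=7
byte[1]=0xAD cont=1 payload=0x2D: acc |= 45<<7 -> completed=0 acc=5846 shift=14
byte[2]=0x2F cont=0 payload=0x2F: varint #1 complete (value=775894); reset -> completed=1 acc=0 shift=0
byte[3]=0xD3 cont=1 payload=0x53: acc |= 83<<0 -> completed=1 acc=83 shift=7
byte[4]=0xA3 cont=1 payload=0x23: acc |= 35<<7 -> completed=1 acc=4563 shift=14
byte[5]=0xDF cont=1 payload=0x5F: acc |= 95<<14 -> completed=1 acc=1561043 shift=21
byte[6]=0x11 cont=0 payload=0x11: varint #2 complete (value=37212627); reset -> completed=2 acc=0 shift=0
byte[7]=0xF8 cont=1 payload=0x78: acc |= 120<<0 -> completed=2 acc=120 shift=7

Answer: 2 120 7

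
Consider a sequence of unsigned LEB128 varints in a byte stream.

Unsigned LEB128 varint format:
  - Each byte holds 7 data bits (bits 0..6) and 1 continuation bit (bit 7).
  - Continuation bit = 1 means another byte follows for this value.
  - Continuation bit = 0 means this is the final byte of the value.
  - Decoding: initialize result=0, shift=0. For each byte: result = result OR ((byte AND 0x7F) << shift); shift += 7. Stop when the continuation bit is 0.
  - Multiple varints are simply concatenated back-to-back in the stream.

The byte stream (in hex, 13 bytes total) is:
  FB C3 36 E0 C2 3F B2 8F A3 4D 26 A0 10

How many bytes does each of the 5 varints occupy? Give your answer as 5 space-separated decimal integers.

  byte[0]=0xFB cont=1 payload=0x7B=123: acc |= 123<<0 -> acc=123 shift=7
  byte[1]=0xC3 cont=1 payload=0x43=67: acc |= 67<<7 -> acc=8699 shift=14
  byte[2]=0x36 cont=0 payload=0x36=54: acc |= 54<<14 -> acc=893435 shift=21 [end]
Varint 1: bytes[0:3] = FB C3 36 -> value 893435 (3 byte(s))
  byte[3]=0xE0 cont=1 payload=0x60=96: acc |= 96<<0 -> acc=96 shift=7
  byte[4]=0xC2 cont=1 payload=0x42=66: acc |= 66<<7 -> acc=8544 shift=14
  byte[5]=0x3F cont=0 payload=0x3F=63: acc |= 63<<14 -> acc=1040736 shift=21 [end]
Varint 2: bytes[3:6] = E0 C2 3F -> value 1040736 (3 byte(s))
  byte[6]=0xB2 cont=1 payload=0x32=50: acc |= 50<<0 -> acc=50 shift=7
  byte[7]=0x8F cont=1 payload=0x0F=15: acc |= 15<<7 -> acc=1970 shift=14
  byte[8]=0xA3 cont=1 payload=0x23=35: acc |= 35<<14 -> acc=575410 shift=21
  byte[9]=0x4D cont=0 payload=0x4D=77: acc |= 77<<21 -> acc=162056114 shift=28 [end]
Varint 3: bytes[6:10] = B2 8F A3 4D -> value 162056114 (4 byte(s))
  byte[10]=0x26 cont=0 payload=0x26=38: acc |= 38<<0 -> acc=38 shift=7 [end]
Varint 4: bytes[10:11] = 26 -> value 38 (1 byte(s))
  byte[11]=0xA0 cont=1 payload=0x20=32: acc |= 32<<0 -> acc=32 shift=7
  byte[12]=0x10 cont=0 payload=0x10=16: acc |= 16<<7 -> acc=2080 shift=14 [end]
Varint 5: bytes[11:13] = A0 10 -> value 2080 (2 byte(s))

Answer: 3 3 4 1 2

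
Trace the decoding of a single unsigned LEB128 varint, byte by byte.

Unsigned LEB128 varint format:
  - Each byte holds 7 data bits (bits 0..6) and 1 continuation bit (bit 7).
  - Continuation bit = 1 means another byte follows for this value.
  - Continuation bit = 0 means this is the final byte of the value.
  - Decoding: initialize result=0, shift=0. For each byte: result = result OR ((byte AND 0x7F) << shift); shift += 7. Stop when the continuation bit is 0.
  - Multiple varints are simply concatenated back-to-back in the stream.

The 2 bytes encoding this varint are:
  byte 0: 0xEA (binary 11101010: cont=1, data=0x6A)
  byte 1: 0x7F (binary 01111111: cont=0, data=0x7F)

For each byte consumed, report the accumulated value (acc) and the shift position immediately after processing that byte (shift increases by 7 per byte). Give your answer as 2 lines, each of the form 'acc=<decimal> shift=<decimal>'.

Answer: acc=106 shift=7
acc=16362 shift=14

Derivation:
byte 0=0xEA: payload=0x6A=106, contrib = 106<<0 = 106; acc -> 106, shift -> 7
byte 1=0x7F: payload=0x7F=127, contrib = 127<<7 = 16256; acc -> 16362, shift -> 14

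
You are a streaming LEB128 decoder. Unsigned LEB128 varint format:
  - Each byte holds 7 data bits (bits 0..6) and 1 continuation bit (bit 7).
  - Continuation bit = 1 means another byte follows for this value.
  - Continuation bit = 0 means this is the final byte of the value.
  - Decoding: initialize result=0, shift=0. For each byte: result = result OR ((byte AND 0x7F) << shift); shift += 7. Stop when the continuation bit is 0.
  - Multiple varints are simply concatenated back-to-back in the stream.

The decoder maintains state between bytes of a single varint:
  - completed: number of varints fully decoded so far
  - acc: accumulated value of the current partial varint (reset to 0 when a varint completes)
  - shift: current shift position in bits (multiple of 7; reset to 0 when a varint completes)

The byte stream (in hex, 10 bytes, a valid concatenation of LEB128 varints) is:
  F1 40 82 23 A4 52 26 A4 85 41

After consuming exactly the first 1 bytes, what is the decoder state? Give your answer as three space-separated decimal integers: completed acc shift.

byte[0]=0xF1 cont=1 payload=0x71: acc |= 113<<0 -> completed=0 acc=113 shift=7

Answer: 0 113 7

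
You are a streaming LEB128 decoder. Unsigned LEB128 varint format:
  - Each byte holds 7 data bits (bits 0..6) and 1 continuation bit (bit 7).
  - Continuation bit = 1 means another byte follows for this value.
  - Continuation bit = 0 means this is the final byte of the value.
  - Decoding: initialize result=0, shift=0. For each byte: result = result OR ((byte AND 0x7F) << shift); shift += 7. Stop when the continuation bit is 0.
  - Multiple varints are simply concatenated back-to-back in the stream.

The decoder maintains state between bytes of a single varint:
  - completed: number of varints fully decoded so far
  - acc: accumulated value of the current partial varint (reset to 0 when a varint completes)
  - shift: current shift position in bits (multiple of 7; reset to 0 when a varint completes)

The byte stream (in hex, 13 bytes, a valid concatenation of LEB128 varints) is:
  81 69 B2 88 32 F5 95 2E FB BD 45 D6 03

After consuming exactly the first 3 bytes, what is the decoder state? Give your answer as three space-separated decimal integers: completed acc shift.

byte[0]=0x81 cont=1 payload=0x01: acc |= 1<<0 -> completed=0 acc=1 shift=7
byte[1]=0x69 cont=0 payload=0x69: varint #1 complete (value=13441); reset -> completed=1 acc=0 shift=0
byte[2]=0xB2 cont=1 payload=0x32: acc |= 50<<0 -> completed=1 acc=50 shift=7

Answer: 1 50 7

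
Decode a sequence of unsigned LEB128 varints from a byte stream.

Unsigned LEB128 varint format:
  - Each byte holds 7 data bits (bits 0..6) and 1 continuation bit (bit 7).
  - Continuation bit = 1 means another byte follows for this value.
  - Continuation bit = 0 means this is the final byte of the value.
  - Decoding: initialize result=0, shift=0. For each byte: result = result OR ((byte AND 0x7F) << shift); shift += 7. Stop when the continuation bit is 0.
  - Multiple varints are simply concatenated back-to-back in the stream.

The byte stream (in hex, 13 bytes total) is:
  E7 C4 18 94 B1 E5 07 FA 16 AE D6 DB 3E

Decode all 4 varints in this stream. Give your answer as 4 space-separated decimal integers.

  byte[0]=0xE7 cont=1 payload=0x67=103: acc |= 103<<0 -> acc=103 shift=7
  byte[1]=0xC4 cont=1 payload=0x44=68: acc |= 68<<7 -> acc=8807 shift=14
  byte[2]=0x18 cont=0 payload=0x18=24: acc |= 24<<14 -> acc=402023 shift=21 [end]
Varint 1: bytes[0:3] = E7 C4 18 -> value 402023 (3 byte(s))
  byte[3]=0x94 cont=1 payload=0x14=20: acc |= 20<<0 -> acc=20 shift=7
  byte[4]=0xB1 cont=1 payload=0x31=49: acc |= 49<<7 -> acc=6292 shift=14
  byte[5]=0xE5 cont=1 payload=0x65=101: acc |= 101<<14 -> acc=1661076 shift=21
  byte[6]=0x07 cont=0 payload=0x07=7: acc |= 7<<21 -> acc=16341140 shift=28 [end]
Varint 2: bytes[3:7] = 94 B1 E5 07 -> value 16341140 (4 byte(s))
  byte[7]=0xFA cont=1 payload=0x7A=122: acc |= 122<<0 -> acc=122 shift=7
  byte[8]=0x16 cont=0 payload=0x16=22: acc |= 22<<7 -> acc=2938 shift=14 [end]
Varint 3: bytes[7:9] = FA 16 -> value 2938 (2 byte(s))
  byte[9]=0xAE cont=1 payload=0x2E=46: acc |= 46<<0 -> acc=46 shift=7
  byte[10]=0xD6 cont=1 payload=0x56=86: acc |= 86<<7 -> acc=11054 shift=14
  byte[11]=0xDB cont=1 payload=0x5B=91: acc |= 91<<14 -> acc=1501998 shift=21
  byte[12]=0x3E cont=0 payload=0x3E=62: acc |= 62<<21 -> acc=131525422 shift=28 [end]
Varint 4: bytes[9:13] = AE D6 DB 3E -> value 131525422 (4 byte(s))

Answer: 402023 16341140 2938 131525422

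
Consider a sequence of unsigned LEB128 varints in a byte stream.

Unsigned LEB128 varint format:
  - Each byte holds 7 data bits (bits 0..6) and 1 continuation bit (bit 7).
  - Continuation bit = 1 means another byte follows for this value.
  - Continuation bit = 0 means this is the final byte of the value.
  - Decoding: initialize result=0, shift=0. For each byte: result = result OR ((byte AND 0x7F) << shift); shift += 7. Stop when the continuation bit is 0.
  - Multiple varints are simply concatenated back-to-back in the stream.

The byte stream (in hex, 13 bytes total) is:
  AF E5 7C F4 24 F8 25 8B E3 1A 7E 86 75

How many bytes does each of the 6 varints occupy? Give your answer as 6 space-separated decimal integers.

Answer: 3 2 2 3 1 2

Derivation:
  byte[0]=0xAF cont=1 payload=0x2F=47: acc |= 47<<0 -> acc=47 shift=7
  byte[1]=0xE5 cont=1 payload=0x65=101: acc |= 101<<7 -> acc=12975 shift=14
  byte[2]=0x7C cont=0 payload=0x7C=124: acc |= 124<<14 -> acc=2044591 shift=21 [end]
Varint 1: bytes[0:3] = AF E5 7C -> value 2044591 (3 byte(s))
  byte[3]=0xF4 cont=1 payload=0x74=116: acc |= 116<<0 -> acc=116 shift=7
  byte[4]=0x24 cont=0 payload=0x24=36: acc |= 36<<7 -> acc=4724 shift=14 [end]
Varint 2: bytes[3:5] = F4 24 -> value 4724 (2 byte(s))
  byte[5]=0xF8 cont=1 payload=0x78=120: acc |= 120<<0 -> acc=120 shift=7
  byte[6]=0x25 cont=0 payload=0x25=37: acc |= 37<<7 -> acc=4856 shift=14 [end]
Varint 3: bytes[5:7] = F8 25 -> value 4856 (2 byte(s))
  byte[7]=0x8B cont=1 payload=0x0B=11: acc |= 11<<0 -> acc=11 shift=7
  byte[8]=0xE3 cont=1 payload=0x63=99: acc |= 99<<7 -> acc=12683 shift=14
  byte[9]=0x1A cont=0 payload=0x1A=26: acc |= 26<<14 -> acc=438667 shift=21 [end]
Varint 4: bytes[7:10] = 8B E3 1A -> value 438667 (3 byte(s))
  byte[10]=0x7E cont=0 payload=0x7E=126: acc |= 126<<0 -> acc=126 shift=7 [end]
Varint 5: bytes[10:11] = 7E -> value 126 (1 byte(s))
  byte[11]=0x86 cont=1 payload=0x06=6: acc |= 6<<0 -> acc=6 shift=7
  byte[12]=0x75 cont=0 payload=0x75=117: acc |= 117<<7 -> acc=14982 shift=14 [end]
Varint 6: bytes[11:13] = 86 75 -> value 14982 (2 byte(s))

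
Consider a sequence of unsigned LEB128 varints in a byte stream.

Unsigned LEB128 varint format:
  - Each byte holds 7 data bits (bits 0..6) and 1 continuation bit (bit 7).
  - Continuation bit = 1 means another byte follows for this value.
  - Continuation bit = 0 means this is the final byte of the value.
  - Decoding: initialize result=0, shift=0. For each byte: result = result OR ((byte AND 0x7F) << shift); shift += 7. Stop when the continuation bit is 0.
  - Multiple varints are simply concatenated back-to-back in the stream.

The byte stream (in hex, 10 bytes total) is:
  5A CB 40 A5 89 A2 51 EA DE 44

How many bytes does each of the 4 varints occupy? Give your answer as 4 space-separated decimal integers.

  byte[0]=0x5A cont=0 payload=0x5A=90: acc |= 90<<0 -> acc=90 shift=7 [end]
Varint 1: bytes[0:1] = 5A -> value 90 (1 byte(s))
  byte[1]=0xCB cont=1 payload=0x4B=75: acc |= 75<<0 -> acc=75 shift=7
  byte[2]=0x40 cont=0 payload=0x40=64: acc |= 64<<7 -> acc=8267 shift=14 [end]
Varint 2: bytes[1:3] = CB 40 -> value 8267 (2 byte(s))
  byte[3]=0xA5 cont=1 payload=0x25=37: acc |= 37<<0 -> acc=37 shift=7
  byte[4]=0x89 cont=1 payload=0x09=9: acc |= 9<<7 -> acc=1189 shift=14
  byte[5]=0xA2 cont=1 payload=0x22=34: acc |= 34<<14 -> acc=558245 shift=21
  byte[6]=0x51 cont=0 payload=0x51=81: acc |= 81<<21 -> acc=170427557 shift=28 [end]
Varint 3: bytes[3:7] = A5 89 A2 51 -> value 170427557 (4 byte(s))
  byte[7]=0xEA cont=1 payload=0x6A=106: acc |= 106<<0 -> acc=106 shift=7
  byte[8]=0xDE cont=1 payload=0x5E=94: acc |= 94<<7 -> acc=12138 shift=14
  byte[9]=0x44 cont=0 payload=0x44=68: acc |= 68<<14 -> acc=1126250 shift=21 [end]
Varint 4: bytes[7:10] = EA DE 44 -> value 1126250 (3 byte(s))

Answer: 1 2 4 3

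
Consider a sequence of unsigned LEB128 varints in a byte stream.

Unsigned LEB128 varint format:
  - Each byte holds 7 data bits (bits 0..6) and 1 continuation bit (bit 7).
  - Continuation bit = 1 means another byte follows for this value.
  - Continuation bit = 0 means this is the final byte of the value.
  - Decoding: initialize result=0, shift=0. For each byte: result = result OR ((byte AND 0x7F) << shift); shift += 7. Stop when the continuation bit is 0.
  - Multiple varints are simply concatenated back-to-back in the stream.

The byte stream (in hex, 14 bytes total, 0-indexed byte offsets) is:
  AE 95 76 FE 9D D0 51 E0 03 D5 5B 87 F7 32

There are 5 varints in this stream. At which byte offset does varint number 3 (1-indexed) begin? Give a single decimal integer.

  byte[0]=0xAE cont=1 payload=0x2E=46: acc |= 46<<0 -> acc=46 shift=7
  byte[1]=0x95 cont=1 payload=0x15=21: acc |= 21<<7 -> acc=2734 shift=14
  byte[2]=0x76 cont=0 payload=0x76=118: acc |= 118<<14 -> acc=1936046 shift=21 [end]
Varint 1: bytes[0:3] = AE 95 76 -> value 1936046 (3 byte(s))
  byte[3]=0xFE cont=1 payload=0x7E=126: acc |= 126<<0 -> acc=126 shift=7
  byte[4]=0x9D cont=1 payload=0x1D=29: acc |= 29<<7 -> acc=3838 shift=14
  byte[5]=0xD0 cont=1 payload=0x50=80: acc |= 80<<14 -> acc=1314558 shift=21
  byte[6]=0x51 cont=0 payload=0x51=81: acc |= 81<<21 -> acc=171183870 shift=28 [end]
Varint 2: bytes[3:7] = FE 9D D0 51 -> value 171183870 (4 byte(s))
  byte[7]=0xE0 cont=1 payload=0x60=96: acc |= 96<<0 -> acc=96 shift=7
  byte[8]=0x03 cont=0 payload=0x03=3: acc |= 3<<7 -> acc=480 shift=14 [end]
Varint 3: bytes[7:9] = E0 03 -> value 480 (2 byte(s))
  byte[9]=0xD5 cont=1 payload=0x55=85: acc |= 85<<0 -> acc=85 shift=7
  byte[10]=0x5B cont=0 payload=0x5B=91: acc |= 91<<7 -> acc=11733 shift=14 [end]
Varint 4: bytes[9:11] = D5 5B -> value 11733 (2 byte(s))
  byte[11]=0x87 cont=1 payload=0x07=7: acc |= 7<<0 -> acc=7 shift=7
  byte[12]=0xF7 cont=1 payload=0x77=119: acc |= 119<<7 -> acc=15239 shift=14
  byte[13]=0x32 cont=0 payload=0x32=50: acc |= 50<<14 -> acc=834439 shift=21 [end]
Varint 5: bytes[11:14] = 87 F7 32 -> value 834439 (3 byte(s))

Answer: 7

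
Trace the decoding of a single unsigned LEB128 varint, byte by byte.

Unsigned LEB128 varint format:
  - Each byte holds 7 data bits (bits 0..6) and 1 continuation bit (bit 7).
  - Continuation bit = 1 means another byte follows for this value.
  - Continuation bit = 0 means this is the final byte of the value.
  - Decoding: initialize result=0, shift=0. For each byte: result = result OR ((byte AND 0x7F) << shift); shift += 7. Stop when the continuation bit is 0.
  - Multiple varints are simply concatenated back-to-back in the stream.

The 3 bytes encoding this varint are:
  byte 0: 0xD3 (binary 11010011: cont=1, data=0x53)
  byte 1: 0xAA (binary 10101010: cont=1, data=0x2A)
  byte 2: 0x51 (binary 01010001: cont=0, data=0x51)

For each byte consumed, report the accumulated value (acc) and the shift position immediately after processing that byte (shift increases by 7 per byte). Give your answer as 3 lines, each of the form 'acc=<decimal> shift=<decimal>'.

Answer: acc=83 shift=7
acc=5459 shift=14
acc=1332563 shift=21

Derivation:
byte 0=0xD3: payload=0x53=83, contrib = 83<<0 = 83; acc -> 83, shift -> 7
byte 1=0xAA: payload=0x2A=42, contrib = 42<<7 = 5376; acc -> 5459, shift -> 14
byte 2=0x51: payload=0x51=81, contrib = 81<<14 = 1327104; acc -> 1332563, shift -> 21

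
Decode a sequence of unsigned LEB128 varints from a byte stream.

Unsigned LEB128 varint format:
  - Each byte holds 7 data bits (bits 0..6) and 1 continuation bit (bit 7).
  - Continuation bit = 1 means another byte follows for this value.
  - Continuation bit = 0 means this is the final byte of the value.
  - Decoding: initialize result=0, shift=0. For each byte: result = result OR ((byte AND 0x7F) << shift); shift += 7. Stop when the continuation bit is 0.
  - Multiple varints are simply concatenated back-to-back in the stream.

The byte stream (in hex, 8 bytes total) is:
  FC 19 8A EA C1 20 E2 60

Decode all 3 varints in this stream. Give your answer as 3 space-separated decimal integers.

Answer: 3324 68187402 12386

Derivation:
  byte[0]=0xFC cont=1 payload=0x7C=124: acc |= 124<<0 -> acc=124 shift=7
  byte[1]=0x19 cont=0 payload=0x19=25: acc |= 25<<7 -> acc=3324 shift=14 [end]
Varint 1: bytes[0:2] = FC 19 -> value 3324 (2 byte(s))
  byte[2]=0x8A cont=1 payload=0x0A=10: acc |= 10<<0 -> acc=10 shift=7
  byte[3]=0xEA cont=1 payload=0x6A=106: acc |= 106<<7 -> acc=13578 shift=14
  byte[4]=0xC1 cont=1 payload=0x41=65: acc |= 65<<14 -> acc=1078538 shift=21
  byte[5]=0x20 cont=0 payload=0x20=32: acc |= 32<<21 -> acc=68187402 shift=28 [end]
Varint 2: bytes[2:6] = 8A EA C1 20 -> value 68187402 (4 byte(s))
  byte[6]=0xE2 cont=1 payload=0x62=98: acc |= 98<<0 -> acc=98 shift=7
  byte[7]=0x60 cont=0 payload=0x60=96: acc |= 96<<7 -> acc=12386 shift=14 [end]
Varint 3: bytes[6:8] = E2 60 -> value 12386 (2 byte(s))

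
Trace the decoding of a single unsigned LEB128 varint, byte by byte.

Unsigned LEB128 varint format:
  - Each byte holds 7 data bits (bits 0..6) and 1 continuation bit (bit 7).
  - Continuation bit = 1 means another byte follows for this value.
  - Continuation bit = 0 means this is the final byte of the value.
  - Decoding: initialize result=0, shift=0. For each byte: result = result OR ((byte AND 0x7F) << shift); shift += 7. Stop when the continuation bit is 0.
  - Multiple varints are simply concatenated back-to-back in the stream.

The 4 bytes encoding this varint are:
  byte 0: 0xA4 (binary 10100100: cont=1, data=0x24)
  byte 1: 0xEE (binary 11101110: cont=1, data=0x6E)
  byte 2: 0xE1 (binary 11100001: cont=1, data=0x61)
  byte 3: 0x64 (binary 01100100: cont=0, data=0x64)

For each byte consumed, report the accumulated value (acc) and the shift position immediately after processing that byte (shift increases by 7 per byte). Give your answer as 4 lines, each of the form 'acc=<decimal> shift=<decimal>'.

Answer: acc=36 shift=7
acc=14116 shift=14
acc=1603364 shift=21
acc=211318564 shift=28

Derivation:
byte 0=0xA4: payload=0x24=36, contrib = 36<<0 = 36; acc -> 36, shift -> 7
byte 1=0xEE: payload=0x6E=110, contrib = 110<<7 = 14080; acc -> 14116, shift -> 14
byte 2=0xE1: payload=0x61=97, contrib = 97<<14 = 1589248; acc -> 1603364, shift -> 21
byte 3=0x64: payload=0x64=100, contrib = 100<<21 = 209715200; acc -> 211318564, shift -> 28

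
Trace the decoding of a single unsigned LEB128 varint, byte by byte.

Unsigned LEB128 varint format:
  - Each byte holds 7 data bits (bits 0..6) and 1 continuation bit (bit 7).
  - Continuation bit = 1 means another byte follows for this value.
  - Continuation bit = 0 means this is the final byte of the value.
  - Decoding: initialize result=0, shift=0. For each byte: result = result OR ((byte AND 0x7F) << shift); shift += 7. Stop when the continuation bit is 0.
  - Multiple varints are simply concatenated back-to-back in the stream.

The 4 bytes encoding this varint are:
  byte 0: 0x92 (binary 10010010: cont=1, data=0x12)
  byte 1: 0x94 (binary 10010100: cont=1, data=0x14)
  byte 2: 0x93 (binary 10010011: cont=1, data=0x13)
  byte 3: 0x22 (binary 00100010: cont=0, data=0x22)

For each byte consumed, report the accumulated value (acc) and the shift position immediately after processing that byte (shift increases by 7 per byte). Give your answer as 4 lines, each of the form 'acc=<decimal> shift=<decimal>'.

byte 0=0x92: payload=0x12=18, contrib = 18<<0 = 18; acc -> 18, shift -> 7
byte 1=0x94: payload=0x14=20, contrib = 20<<7 = 2560; acc -> 2578, shift -> 14
byte 2=0x93: payload=0x13=19, contrib = 19<<14 = 311296; acc -> 313874, shift -> 21
byte 3=0x22: payload=0x22=34, contrib = 34<<21 = 71303168; acc -> 71617042, shift -> 28

Answer: acc=18 shift=7
acc=2578 shift=14
acc=313874 shift=21
acc=71617042 shift=28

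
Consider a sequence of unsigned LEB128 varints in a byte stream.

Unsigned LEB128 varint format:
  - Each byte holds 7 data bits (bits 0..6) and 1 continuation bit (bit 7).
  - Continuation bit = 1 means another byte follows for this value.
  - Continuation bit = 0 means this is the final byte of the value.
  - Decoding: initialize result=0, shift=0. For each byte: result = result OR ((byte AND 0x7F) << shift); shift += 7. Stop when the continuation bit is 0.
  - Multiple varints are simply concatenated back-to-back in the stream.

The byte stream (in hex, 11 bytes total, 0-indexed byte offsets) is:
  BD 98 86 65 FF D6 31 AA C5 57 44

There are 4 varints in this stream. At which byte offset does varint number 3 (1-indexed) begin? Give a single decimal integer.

  byte[0]=0xBD cont=1 payload=0x3D=61: acc |= 61<<0 -> acc=61 shift=7
  byte[1]=0x98 cont=1 payload=0x18=24: acc |= 24<<7 -> acc=3133 shift=14
  byte[2]=0x86 cont=1 payload=0x06=6: acc |= 6<<14 -> acc=101437 shift=21
  byte[3]=0x65 cont=0 payload=0x65=101: acc |= 101<<21 -> acc=211913789 shift=28 [end]
Varint 1: bytes[0:4] = BD 98 86 65 -> value 211913789 (4 byte(s))
  byte[4]=0xFF cont=1 payload=0x7F=127: acc |= 127<<0 -> acc=127 shift=7
  byte[5]=0xD6 cont=1 payload=0x56=86: acc |= 86<<7 -> acc=11135 shift=14
  byte[6]=0x31 cont=0 payload=0x31=49: acc |= 49<<14 -> acc=813951 shift=21 [end]
Varint 2: bytes[4:7] = FF D6 31 -> value 813951 (3 byte(s))
  byte[7]=0xAA cont=1 payload=0x2A=42: acc |= 42<<0 -> acc=42 shift=7
  byte[8]=0xC5 cont=1 payload=0x45=69: acc |= 69<<7 -> acc=8874 shift=14
  byte[9]=0x57 cont=0 payload=0x57=87: acc |= 87<<14 -> acc=1434282 shift=21 [end]
Varint 3: bytes[7:10] = AA C5 57 -> value 1434282 (3 byte(s))
  byte[10]=0x44 cont=0 payload=0x44=68: acc |= 68<<0 -> acc=68 shift=7 [end]
Varint 4: bytes[10:11] = 44 -> value 68 (1 byte(s))

Answer: 7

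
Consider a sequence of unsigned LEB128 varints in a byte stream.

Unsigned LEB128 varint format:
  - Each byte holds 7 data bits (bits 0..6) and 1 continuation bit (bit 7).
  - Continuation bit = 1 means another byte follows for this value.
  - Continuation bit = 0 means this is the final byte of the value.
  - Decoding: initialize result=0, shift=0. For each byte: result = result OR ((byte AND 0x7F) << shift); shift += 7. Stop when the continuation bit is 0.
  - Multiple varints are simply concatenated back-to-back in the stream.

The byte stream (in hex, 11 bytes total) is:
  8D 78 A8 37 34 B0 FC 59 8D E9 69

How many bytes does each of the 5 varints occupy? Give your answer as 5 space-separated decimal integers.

  byte[0]=0x8D cont=1 payload=0x0D=13: acc |= 13<<0 -> acc=13 shift=7
  byte[1]=0x78 cont=0 payload=0x78=120: acc |= 120<<7 -> acc=15373 shift=14 [end]
Varint 1: bytes[0:2] = 8D 78 -> value 15373 (2 byte(s))
  byte[2]=0xA8 cont=1 payload=0x28=40: acc |= 40<<0 -> acc=40 shift=7
  byte[3]=0x37 cont=0 payload=0x37=55: acc |= 55<<7 -> acc=7080 shift=14 [end]
Varint 2: bytes[2:4] = A8 37 -> value 7080 (2 byte(s))
  byte[4]=0x34 cont=0 payload=0x34=52: acc |= 52<<0 -> acc=52 shift=7 [end]
Varint 3: bytes[4:5] = 34 -> value 52 (1 byte(s))
  byte[5]=0xB0 cont=1 payload=0x30=48: acc |= 48<<0 -> acc=48 shift=7
  byte[6]=0xFC cont=1 payload=0x7C=124: acc |= 124<<7 -> acc=15920 shift=14
  byte[7]=0x59 cont=0 payload=0x59=89: acc |= 89<<14 -> acc=1474096 shift=21 [end]
Varint 4: bytes[5:8] = B0 FC 59 -> value 1474096 (3 byte(s))
  byte[8]=0x8D cont=1 payload=0x0D=13: acc |= 13<<0 -> acc=13 shift=7
  byte[9]=0xE9 cont=1 payload=0x69=105: acc |= 105<<7 -> acc=13453 shift=14
  byte[10]=0x69 cont=0 payload=0x69=105: acc |= 105<<14 -> acc=1733773 shift=21 [end]
Varint 5: bytes[8:11] = 8D E9 69 -> value 1733773 (3 byte(s))

Answer: 2 2 1 3 3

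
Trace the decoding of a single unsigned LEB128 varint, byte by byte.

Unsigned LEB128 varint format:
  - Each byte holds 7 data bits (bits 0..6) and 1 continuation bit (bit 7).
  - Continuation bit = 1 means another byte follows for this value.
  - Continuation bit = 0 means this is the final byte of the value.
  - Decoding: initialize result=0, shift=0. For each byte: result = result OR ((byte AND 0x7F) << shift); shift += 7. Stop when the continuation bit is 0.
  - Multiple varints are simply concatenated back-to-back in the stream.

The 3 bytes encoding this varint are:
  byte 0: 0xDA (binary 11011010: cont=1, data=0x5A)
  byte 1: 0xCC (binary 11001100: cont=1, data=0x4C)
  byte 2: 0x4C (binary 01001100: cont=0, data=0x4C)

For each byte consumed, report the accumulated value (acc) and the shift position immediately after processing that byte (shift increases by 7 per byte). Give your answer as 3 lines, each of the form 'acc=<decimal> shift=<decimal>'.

Answer: acc=90 shift=7
acc=9818 shift=14
acc=1255002 shift=21

Derivation:
byte 0=0xDA: payload=0x5A=90, contrib = 90<<0 = 90; acc -> 90, shift -> 7
byte 1=0xCC: payload=0x4C=76, contrib = 76<<7 = 9728; acc -> 9818, shift -> 14
byte 2=0x4C: payload=0x4C=76, contrib = 76<<14 = 1245184; acc -> 1255002, shift -> 21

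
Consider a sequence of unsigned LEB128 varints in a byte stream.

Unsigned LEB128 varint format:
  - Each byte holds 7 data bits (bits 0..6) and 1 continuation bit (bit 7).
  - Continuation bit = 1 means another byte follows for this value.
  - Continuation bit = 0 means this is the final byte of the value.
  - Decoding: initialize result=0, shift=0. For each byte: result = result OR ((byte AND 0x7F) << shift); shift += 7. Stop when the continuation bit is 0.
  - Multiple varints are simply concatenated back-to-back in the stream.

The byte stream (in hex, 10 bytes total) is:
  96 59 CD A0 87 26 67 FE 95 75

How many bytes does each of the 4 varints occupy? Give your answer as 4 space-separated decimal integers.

  byte[0]=0x96 cont=1 payload=0x16=22: acc |= 22<<0 -> acc=22 shift=7
  byte[1]=0x59 cont=0 payload=0x59=89: acc |= 89<<7 -> acc=11414 shift=14 [end]
Varint 1: bytes[0:2] = 96 59 -> value 11414 (2 byte(s))
  byte[2]=0xCD cont=1 payload=0x4D=77: acc |= 77<<0 -> acc=77 shift=7
  byte[3]=0xA0 cont=1 payload=0x20=32: acc |= 32<<7 -> acc=4173 shift=14
  byte[4]=0x87 cont=1 payload=0x07=7: acc |= 7<<14 -> acc=118861 shift=21
  byte[5]=0x26 cont=0 payload=0x26=38: acc |= 38<<21 -> acc=79810637 shift=28 [end]
Varint 2: bytes[2:6] = CD A0 87 26 -> value 79810637 (4 byte(s))
  byte[6]=0x67 cont=0 payload=0x67=103: acc |= 103<<0 -> acc=103 shift=7 [end]
Varint 3: bytes[6:7] = 67 -> value 103 (1 byte(s))
  byte[7]=0xFE cont=1 payload=0x7E=126: acc |= 126<<0 -> acc=126 shift=7
  byte[8]=0x95 cont=1 payload=0x15=21: acc |= 21<<7 -> acc=2814 shift=14
  byte[9]=0x75 cont=0 payload=0x75=117: acc |= 117<<14 -> acc=1919742 shift=21 [end]
Varint 4: bytes[7:10] = FE 95 75 -> value 1919742 (3 byte(s))

Answer: 2 4 1 3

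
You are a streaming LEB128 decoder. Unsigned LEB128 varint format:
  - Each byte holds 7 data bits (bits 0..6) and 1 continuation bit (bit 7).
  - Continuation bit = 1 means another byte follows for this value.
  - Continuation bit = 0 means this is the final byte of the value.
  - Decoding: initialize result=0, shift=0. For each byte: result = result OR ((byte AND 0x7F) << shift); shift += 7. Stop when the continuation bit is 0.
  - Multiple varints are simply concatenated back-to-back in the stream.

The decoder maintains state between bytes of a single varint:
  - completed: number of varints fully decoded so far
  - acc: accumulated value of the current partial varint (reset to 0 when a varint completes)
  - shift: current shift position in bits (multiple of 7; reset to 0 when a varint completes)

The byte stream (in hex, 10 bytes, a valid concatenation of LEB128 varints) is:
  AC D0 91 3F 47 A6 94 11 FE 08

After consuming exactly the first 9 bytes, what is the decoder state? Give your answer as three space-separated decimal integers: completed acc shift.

byte[0]=0xAC cont=1 payload=0x2C: acc |= 44<<0 -> completed=0 acc=44 shift=7
byte[1]=0xD0 cont=1 payload=0x50: acc |= 80<<7 -> completed=0 acc=10284 shift=14
byte[2]=0x91 cont=1 payload=0x11: acc |= 17<<14 -> completed=0 acc=288812 shift=21
byte[3]=0x3F cont=0 payload=0x3F: varint #1 complete (value=132409388); reset -> completed=1 acc=0 shift=0
byte[4]=0x47 cont=0 payload=0x47: varint #2 complete (value=71); reset -> completed=2 acc=0 shift=0
byte[5]=0xA6 cont=1 payload=0x26: acc |= 38<<0 -> completed=2 acc=38 shift=7
byte[6]=0x94 cont=1 payload=0x14: acc |= 20<<7 -> completed=2 acc=2598 shift=14
byte[7]=0x11 cont=0 payload=0x11: varint #3 complete (value=281126); reset -> completed=3 acc=0 shift=0
byte[8]=0xFE cont=1 payload=0x7E: acc |= 126<<0 -> completed=3 acc=126 shift=7

Answer: 3 126 7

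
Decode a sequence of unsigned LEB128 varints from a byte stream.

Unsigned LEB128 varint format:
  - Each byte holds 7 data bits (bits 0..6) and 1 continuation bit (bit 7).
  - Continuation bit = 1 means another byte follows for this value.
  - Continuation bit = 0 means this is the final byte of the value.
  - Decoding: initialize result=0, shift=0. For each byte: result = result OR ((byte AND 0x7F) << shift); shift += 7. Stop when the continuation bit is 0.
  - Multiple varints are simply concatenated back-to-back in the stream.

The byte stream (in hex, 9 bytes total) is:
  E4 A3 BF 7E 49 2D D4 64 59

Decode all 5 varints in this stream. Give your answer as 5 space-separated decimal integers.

  byte[0]=0xE4 cont=1 payload=0x64=100: acc |= 100<<0 -> acc=100 shift=7
  byte[1]=0xA3 cont=1 payload=0x23=35: acc |= 35<<7 -> acc=4580 shift=14
  byte[2]=0xBF cont=1 payload=0x3F=63: acc |= 63<<14 -> acc=1036772 shift=21
  byte[3]=0x7E cont=0 payload=0x7E=126: acc |= 126<<21 -> acc=265277924 shift=28 [end]
Varint 1: bytes[0:4] = E4 A3 BF 7E -> value 265277924 (4 byte(s))
  byte[4]=0x49 cont=0 payload=0x49=73: acc |= 73<<0 -> acc=73 shift=7 [end]
Varint 2: bytes[4:5] = 49 -> value 73 (1 byte(s))
  byte[5]=0x2D cont=0 payload=0x2D=45: acc |= 45<<0 -> acc=45 shift=7 [end]
Varint 3: bytes[5:6] = 2D -> value 45 (1 byte(s))
  byte[6]=0xD4 cont=1 payload=0x54=84: acc |= 84<<0 -> acc=84 shift=7
  byte[7]=0x64 cont=0 payload=0x64=100: acc |= 100<<7 -> acc=12884 shift=14 [end]
Varint 4: bytes[6:8] = D4 64 -> value 12884 (2 byte(s))
  byte[8]=0x59 cont=0 payload=0x59=89: acc |= 89<<0 -> acc=89 shift=7 [end]
Varint 5: bytes[8:9] = 59 -> value 89 (1 byte(s))

Answer: 265277924 73 45 12884 89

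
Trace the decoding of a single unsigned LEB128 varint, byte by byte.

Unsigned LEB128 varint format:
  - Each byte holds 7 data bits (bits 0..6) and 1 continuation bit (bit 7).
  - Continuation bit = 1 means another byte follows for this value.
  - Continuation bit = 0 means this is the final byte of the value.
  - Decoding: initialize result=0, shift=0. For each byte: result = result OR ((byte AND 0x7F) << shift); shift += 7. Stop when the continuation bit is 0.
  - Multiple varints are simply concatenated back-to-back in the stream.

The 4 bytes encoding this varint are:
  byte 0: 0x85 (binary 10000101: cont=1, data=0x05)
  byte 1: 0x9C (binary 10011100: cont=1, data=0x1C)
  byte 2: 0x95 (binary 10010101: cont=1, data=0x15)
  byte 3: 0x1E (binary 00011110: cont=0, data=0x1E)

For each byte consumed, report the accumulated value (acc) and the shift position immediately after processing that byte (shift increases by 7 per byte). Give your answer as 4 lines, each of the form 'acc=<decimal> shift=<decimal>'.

byte 0=0x85: payload=0x05=5, contrib = 5<<0 = 5; acc -> 5, shift -> 7
byte 1=0x9C: payload=0x1C=28, contrib = 28<<7 = 3584; acc -> 3589, shift -> 14
byte 2=0x95: payload=0x15=21, contrib = 21<<14 = 344064; acc -> 347653, shift -> 21
byte 3=0x1E: payload=0x1E=30, contrib = 30<<21 = 62914560; acc -> 63262213, shift -> 28

Answer: acc=5 shift=7
acc=3589 shift=14
acc=347653 shift=21
acc=63262213 shift=28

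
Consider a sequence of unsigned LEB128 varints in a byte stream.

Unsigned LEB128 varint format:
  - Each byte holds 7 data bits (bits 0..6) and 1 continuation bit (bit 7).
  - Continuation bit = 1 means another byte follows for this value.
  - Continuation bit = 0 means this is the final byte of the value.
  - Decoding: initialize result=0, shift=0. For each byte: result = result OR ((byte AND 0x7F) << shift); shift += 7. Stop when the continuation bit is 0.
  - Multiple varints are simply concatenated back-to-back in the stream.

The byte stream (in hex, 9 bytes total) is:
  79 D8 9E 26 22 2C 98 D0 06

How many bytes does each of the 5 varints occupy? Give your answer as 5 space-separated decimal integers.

  byte[0]=0x79 cont=0 payload=0x79=121: acc |= 121<<0 -> acc=121 shift=7 [end]
Varint 1: bytes[0:1] = 79 -> value 121 (1 byte(s))
  byte[1]=0xD8 cont=1 payload=0x58=88: acc |= 88<<0 -> acc=88 shift=7
  byte[2]=0x9E cont=1 payload=0x1E=30: acc |= 30<<7 -> acc=3928 shift=14
  byte[3]=0x26 cont=0 payload=0x26=38: acc |= 38<<14 -> acc=626520 shift=21 [end]
Varint 2: bytes[1:4] = D8 9E 26 -> value 626520 (3 byte(s))
  byte[4]=0x22 cont=0 payload=0x22=34: acc |= 34<<0 -> acc=34 shift=7 [end]
Varint 3: bytes[4:5] = 22 -> value 34 (1 byte(s))
  byte[5]=0x2C cont=0 payload=0x2C=44: acc |= 44<<0 -> acc=44 shift=7 [end]
Varint 4: bytes[5:6] = 2C -> value 44 (1 byte(s))
  byte[6]=0x98 cont=1 payload=0x18=24: acc |= 24<<0 -> acc=24 shift=7
  byte[7]=0xD0 cont=1 payload=0x50=80: acc |= 80<<7 -> acc=10264 shift=14
  byte[8]=0x06 cont=0 payload=0x06=6: acc |= 6<<14 -> acc=108568 shift=21 [end]
Varint 5: bytes[6:9] = 98 D0 06 -> value 108568 (3 byte(s))

Answer: 1 3 1 1 3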